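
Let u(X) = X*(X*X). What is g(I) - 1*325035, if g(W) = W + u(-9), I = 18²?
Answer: -325440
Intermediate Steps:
I = 324
u(X) = X³ (u(X) = X*X² = X³)
g(W) = -729 + W (g(W) = W + (-9)³ = W - 729 = -729 + W)
g(I) - 1*325035 = (-729 + 324) - 1*325035 = -405 - 325035 = -325440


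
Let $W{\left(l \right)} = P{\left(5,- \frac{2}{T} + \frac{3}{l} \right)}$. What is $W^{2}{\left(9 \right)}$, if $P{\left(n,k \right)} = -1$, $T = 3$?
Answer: $1$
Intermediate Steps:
$W{\left(l \right)} = -1$
$W^{2}{\left(9 \right)} = \left(-1\right)^{2} = 1$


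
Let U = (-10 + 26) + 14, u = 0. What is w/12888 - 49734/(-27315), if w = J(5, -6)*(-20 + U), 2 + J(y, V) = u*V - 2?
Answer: 8887211/4889385 ≈ 1.8177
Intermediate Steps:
U = 30 (U = 16 + 14 = 30)
J(y, V) = -4 (J(y, V) = -2 + (0*V - 2) = -2 + (0 - 2) = -2 - 2 = -4)
w = -40 (w = -4*(-20 + 30) = -4*10 = -40)
w/12888 - 49734/(-27315) = -40/12888 - 49734/(-27315) = -40*1/12888 - 49734*(-1/27315) = -5/1611 + 5526/3035 = 8887211/4889385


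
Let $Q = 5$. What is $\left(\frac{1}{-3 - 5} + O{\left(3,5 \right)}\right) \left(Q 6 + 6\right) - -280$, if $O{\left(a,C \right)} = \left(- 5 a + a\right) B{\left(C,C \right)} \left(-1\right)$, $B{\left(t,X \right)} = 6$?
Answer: $\frac{5735}{2} \approx 2867.5$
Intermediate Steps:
$O{\left(a,C \right)} = 24 a$ ($O{\left(a,C \right)} = \left(- 5 a + a\right) 6 \left(-1\right) = - 4 a 6 \left(-1\right) = - 24 a \left(-1\right) = 24 a$)
$\left(\frac{1}{-3 - 5} + O{\left(3,5 \right)}\right) \left(Q 6 + 6\right) - -280 = \left(\frac{1}{-3 - 5} + 24 \cdot 3\right) \left(5 \cdot 6 + 6\right) - -280 = \left(\frac{1}{-8} + 72\right) \left(30 + 6\right) + 280 = \left(- \frac{1}{8} + 72\right) 36 + 280 = \frac{575}{8} \cdot 36 + 280 = \frac{5175}{2} + 280 = \frac{5735}{2}$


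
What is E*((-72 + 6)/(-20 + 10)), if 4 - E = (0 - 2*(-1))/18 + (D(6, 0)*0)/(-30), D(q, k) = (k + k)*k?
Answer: 77/3 ≈ 25.667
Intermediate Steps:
D(q, k) = 2*k**2 (D(q, k) = (2*k)*k = 2*k**2)
E = 35/9 (E = 4 - ((0 - 2*(-1))/18 + ((2*0**2)*0)/(-30)) = 4 - ((0 + 2)*(1/18) + ((2*0)*0)*(-1/30)) = 4 - (2*(1/18) + (0*0)*(-1/30)) = 4 - (1/9 + 0*(-1/30)) = 4 - (1/9 + 0) = 4 - 1*1/9 = 4 - 1/9 = 35/9 ≈ 3.8889)
E*((-72 + 6)/(-20 + 10)) = 35*((-72 + 6)/(-20 + 10))/9 = 35*(-66/(-10))/9 = 35*(-66*(-1/10))/9 = (35/9)*(33/5) = 77/3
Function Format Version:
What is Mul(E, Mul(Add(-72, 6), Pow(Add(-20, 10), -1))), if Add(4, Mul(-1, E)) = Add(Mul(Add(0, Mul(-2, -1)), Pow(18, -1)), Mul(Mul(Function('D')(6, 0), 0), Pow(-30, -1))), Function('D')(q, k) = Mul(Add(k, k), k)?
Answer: Rational(77, 3) ≈ 25.667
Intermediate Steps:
Function('D')(q, k) = Mul(2, Pow(k, 2)) (Function('D')(q, k) = Mul(Mul(2, k), k) = Mul(2, Pow(k, 2)))
E = Rational(35, 9) (E = Add(4, Mul(-1, Add(Mul(Add(0, Mul(-2, -1)), Pow(18, -1)), Mul(Mul(Mul(2, Pow(0, 2)), 0), Pow(-30, -1))))) = Add(4, Mul(-1, Add(Mul(Add(0, 2), Rational(1, 18)), Mul(Mul(Mul(2, 0), 0), Rational(-1, 30))))) = Add(4, Mul(-1, Add(Mul(2, Rational(1, 18)), Mul(Mul(0, 0), Rational(-1, 30))))) = Add(4, Mul(-1, Add(Rational(1, 9), Mul(0, Rational(-1, 30))))) = Add(4, Mul(-1, Add(Rational(1, 9), 0))) = Add(4, Mul(-1, Rational(1, 9))) = Add(4, Rational(-1, 9)) = Rational(35, 9) ≈ 3.8889)
Mul(E, Mul(Add(-72, 6), Pow(Add(-20, 10), -1))) = Mul(Rational(35, 9), Mul(Add(-72, 6), Pow(Add(-20, 10), -1))) = Mul(Rational(35, 9), Mul(-66, Pow(-10, -1))) = Mul(Rational(35, 9), Mul(-66, Rational(-1, 10))) = Mul(Rational(35, 9), Rational(33, 5)) = Rational(77, 3)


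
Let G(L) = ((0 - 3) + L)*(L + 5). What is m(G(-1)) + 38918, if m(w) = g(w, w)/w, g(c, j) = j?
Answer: 38919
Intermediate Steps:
G(L) = (-3 + L)*(5 + L)
m(w) = 1 (m(w) = w/w = 1)
m(G(-1)) + 38918 = 1 + 38918 = 38919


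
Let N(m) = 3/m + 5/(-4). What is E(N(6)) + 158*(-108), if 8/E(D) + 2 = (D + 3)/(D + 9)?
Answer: -324304/19 ≈ -17069.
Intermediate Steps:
N(m) = -5/4 + 3/m (N(m) = 3/m + 5*(-¼) = 3/m - 5/4 = -5/4 + 3/m)
E(D) = 8/(-2 + (3 + D)/(9 + D)) (E(D) = 8/(-2 + (D + 3)/(D + 9)) = 8/(-2 + (3 + D)/(9 + D)))
E(N(6)) + 158*(-108) = 8*(-9 - (-5/4 + 3/6))/(15 + (-5/4 + 3/6)) + 158*(-108) = 8*(-9 - (-5/4 + 3*(⅙)))/(15 + (-5/4 + 3*(⅙))) - 17064 = 8*(-9 - (-5/4 + ½))/(15 + (-5/4 + ½)) - 17064 = 8*(-9 - 1*(-¾))/(15 - ¾) - 17064 = 8*(-9 + ¾)/(57/4) - 17064 = 8*(4/57)*(-33/4) - 17064 = -88/19 - 17064 = -324304/19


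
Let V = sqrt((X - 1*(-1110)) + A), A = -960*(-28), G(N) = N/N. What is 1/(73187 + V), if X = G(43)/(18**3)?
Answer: 426826584/31237993965527 - 54*sqrt(326475362)/31237993965527 ≈ 1.3632e-5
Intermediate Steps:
G(N) = 1
X = 1/5832 (X = 1/18**3 = 1/5832 ≈ 0.00017147)
A = 26880
V = sqrt(326475362)/108 (V = sqrt((1/5832 - 1*(-1110)) + 26880) = sqrt((1/5832 + 1110) + 26880) = sqrt(6473521/5832 + 26880) = sqrt(163237681/5832) = sqrt(326475362)/108 ≈ 167.30)
1/(73187 + V) = 1/(73187 + sqrt(326475362)/108)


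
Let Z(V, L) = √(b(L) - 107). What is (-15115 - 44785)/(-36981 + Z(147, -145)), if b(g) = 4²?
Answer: 79112925/48842659 + 14975*I*√91/341898613 ≈ 1.6198 + 0.00041782*I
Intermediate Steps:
b(g) = 16
Z(V, L) = I*√91 (Z(V, L) = √(16 - 107) = √(-91) = I*√91)
(-15115 - 44785)/(-36981 + Z(147, -145)) = (-15115 - 44785)/(-36981 + I*√91) = -59900/(-36981 + I*√91)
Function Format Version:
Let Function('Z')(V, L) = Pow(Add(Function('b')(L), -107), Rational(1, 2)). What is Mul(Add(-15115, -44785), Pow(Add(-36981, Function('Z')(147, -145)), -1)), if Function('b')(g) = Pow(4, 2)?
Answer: Add(Rational(79112925, 48842659), Mul(Rational(14975, 341898613), I, Pow(91, Rational(1, 2)))) ≈ Add(1.6198, Mul(0.00041782, I))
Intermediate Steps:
Function('b')(g) = 16
Function('Z')(V, L) = Mul(I, Pow(91, Rational(1, 2))) (Function('Z')(V, L) = Pow(Add(16, -107), Rational(1, 2)) = Pow(-91, Rational(1, 2)) = Mul(I, Pow(91, Rational(1, 2))))
Mul(Add(-15115, -44785), Pow(Add(-36981, Function('Z')(147, -145)), -1)) = Mul(Add(-15115, -44785), Pow(Add(-36981, Mul(I, Pow(91, Rational(1, 2)))), -1)) = Mul(-59900, Pow(Add(-36981, Mul(I, Pow(91, Rational(1, 2)))), -1))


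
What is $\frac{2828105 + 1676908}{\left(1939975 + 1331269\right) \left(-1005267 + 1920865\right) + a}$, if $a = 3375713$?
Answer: $\frac{4505013}{2995147839625} \approx 1.5041 \cdot 10^{-6}$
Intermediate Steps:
$\frac{2828105 + 1676908}{\left(1939975 + 1331269\right) \left(-1005267 + 1920865\right) + a} = \frac{2828105 + 1676908}{\left(1939975 + 1331269\right) \left(-1005267 + 1920865\right) + 3375713} = \frac{4505013}{3271244 \cdot 915598 + 3375713} = \frac{4505013}{2995144463912 + 3375713} = \frac{4505013}{2995147839625}$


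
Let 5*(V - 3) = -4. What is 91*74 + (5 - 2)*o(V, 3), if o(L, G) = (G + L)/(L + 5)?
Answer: 40417/6 ≈ 6736.2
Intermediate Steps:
V = 11/5 (V = 3 + (⅕)*(-4) = 3 - ⅘ = 11/5 ≈ 2.2000)
o(L, G) = (G + L)/(5 + L)
91*74 + (5 - 2)*o(V, 3) = 91*74 + (5 - 2)*((3 + 11/5)/(5 + 11/5)) = 6734 + 3*((26/5)/(36/5)) = 6734 + 3*((5/36)*(26/5)) = 6734 + 3*(13/18) = 6734 + 13/6 = 40417/6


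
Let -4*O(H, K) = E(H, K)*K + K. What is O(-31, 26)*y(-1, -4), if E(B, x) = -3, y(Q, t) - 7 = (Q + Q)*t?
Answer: 195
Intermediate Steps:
y(Q, t) = 7 + 2*Q*t (y(Q, t) = 7 + (Q + Q)*t = 7 + (2*Q)*t = 7 + 2*Q*t)
O(H, K) = K/2 (O(H, K) = -(-3*K + K)/4 = -(-1)*K/2 = K/2)
O(-31, 26)*y(-1, -4) = ((1/2)*26)*(7 + 2*(-1)*(-4)) = 13*(7 + 8) = 13*15 = 195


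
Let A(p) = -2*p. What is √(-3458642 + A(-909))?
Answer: 2*I*√864206 ≈ 1859.3*I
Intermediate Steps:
√(-3458642 + A(-909)) = √(-3458642 - 2*(-909)) = √(-3458642 + 1818) = √(-3456824) = 2*I*√864206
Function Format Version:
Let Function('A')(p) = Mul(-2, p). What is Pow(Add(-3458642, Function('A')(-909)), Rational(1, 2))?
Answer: Mul(2, I, Pow(864206, Rational(1, 2))) ≈ Mul(1859.3, I)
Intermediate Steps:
Pow(Add(-3458642, Function('A')(-909)), Rational(1, 2)) = Pow(Add(-3458642, Mul(-2, -909)), Rational(1, 2)) = Pow(Add(-3458642, 1818), Rational(1, 2)) = Pow(-3456824, Rational(1, 2)) = Mul(2, I, Pow(864206, Rational(1, 2)))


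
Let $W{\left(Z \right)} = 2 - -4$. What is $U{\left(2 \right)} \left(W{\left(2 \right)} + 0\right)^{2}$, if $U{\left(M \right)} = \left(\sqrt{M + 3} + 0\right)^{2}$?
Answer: $180$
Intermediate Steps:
$W{\left(Z \right)} = 6$ ($W{\left(Z \right)} = 2 + 4 = 6$)
$U{\left(M \right)} = 3 + M$ ($U{\left(M \right)} = \left(\sqrt{3 + M} + 0\right)^{2} = \left(\sqrt{3 + M}\right)^{2} = 3 + M$)
$U{\left(2 \right)} \left(W{\left(2 \right)} + 0\right)^{2} = \left(3 + 2\right) \left(6 + 0\right)^{2} = 5 \cdot 6^{2} = 5 \cdot 36 = 180$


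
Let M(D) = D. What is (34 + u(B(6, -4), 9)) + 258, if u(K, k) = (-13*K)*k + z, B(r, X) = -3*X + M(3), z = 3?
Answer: -1460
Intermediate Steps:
B(r, X) = 3 - 3*X (B(r, X) = -3*X + 3 = 3 - 3*X)
u(K, k) = 3 - 13*K*k (u(K, k) = (-13*K)*k + 3 = -13*K*k + 3 = 3 - 13*K*k)
(34 + u(B(6, -4), 9)) + 258 = (34 + (3 - 13*(3 - 3*(-4))*9)) + 258 = (34 + (3 - 13*(3 + 12)*9)) + 258 = (34 + (3 - 13*15*9)) + 258 = (34 + (3 - 1755)) + 258 = (34 - 1752) + 258 = -1718 + 258 = -1460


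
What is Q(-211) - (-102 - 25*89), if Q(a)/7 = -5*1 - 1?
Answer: 2285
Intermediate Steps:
Q(a) = -42 (Q(a) = 7*(-5*1 - 1) = 7*(-5 - 1) = 7*(-6) = -42)
Q(-211) - (-102 - 25*89) = -42 - (-102 - 25*89) = -42 - (-102 - 2225) = -42 - 1*(-2327) = -42 + 2327 = 2285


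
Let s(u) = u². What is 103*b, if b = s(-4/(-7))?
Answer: 1648/49 ≈ 33.633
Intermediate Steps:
b = 16/49 (b = (-4/(-7))² = (-4*(-⅐))² = (4/7)² = 16/49 ≈ 0.32653)
103*b = 103*(16/49) = 1648/49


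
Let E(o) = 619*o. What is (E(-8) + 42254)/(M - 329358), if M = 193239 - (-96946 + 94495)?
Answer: -6217/22278 ≈ -0.27906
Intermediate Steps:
M = 195690 (M = 193239 - 1*(-2451) = 193239 + 2451 = 195690)
(E(-8) + 42254)/(M - 329358) = (619*(-8) + 42254)/(195690 - 329358) = (-4952 + 42254)/(-133668) = 37302*(-1/133668) = -6217/22278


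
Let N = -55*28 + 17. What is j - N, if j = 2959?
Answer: 4482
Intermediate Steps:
N = -1523 (N = -1540 + 17 = -1523)
j - N = 2959 - 1*(-1523) = 2959 + 1523 = 4482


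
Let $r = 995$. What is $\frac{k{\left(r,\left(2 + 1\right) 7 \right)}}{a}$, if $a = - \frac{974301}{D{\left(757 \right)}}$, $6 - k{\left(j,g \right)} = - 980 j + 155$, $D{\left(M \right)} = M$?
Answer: $- \frac{738037907}{974301} \approx -757.5$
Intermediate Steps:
$k{\left(j,g \right)} = -149 + 980 j$ ($k{\left(j,g \right)} = 6 - \left(- 980 j + 155\right) = 6 - \left(155 - 980 j\right) = 6 + \left(-155 + 980 j\right) = -149 + 980 j$)
$a = - \frac{974301}{757} \approx -1287.1$
$\frac{k{\left(r,\left(2 + 1\right) 7 \right)}}{a} = \frac{-149 + 980 \cdot 995}{- \frac{974301}{757}} = \left(-149 + 975100\right) \left(- \frac{757}{974301}\right) = 974951 \left(- \frac{757}{974301}\right) = - \frac{738037907}{974301}$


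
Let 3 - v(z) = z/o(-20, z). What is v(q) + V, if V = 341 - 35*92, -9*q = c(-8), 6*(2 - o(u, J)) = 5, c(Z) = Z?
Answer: -60412/21 ≈ -2876.8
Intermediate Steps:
o(u, J) = 7/6 (o(u, J) = 2 - ⅙*5 = 2 - ⅚ = 7/6)
q = 8/9 (q = -⅑*(-8) = 8/9 ≈ 0.88889)
v(z) = 3 - 6*z/7 (v(z) = 3 - z/7/6 = 3 - z*6/7 = 3 - 6*z/7)
V = -2879 (V = 341 - 3220 = -2879)
v(q) + V = (3 - 6/7*8/9) - 2879 = (3 - 16/21) - 2879 = 47/21 - 2879 = -60412/21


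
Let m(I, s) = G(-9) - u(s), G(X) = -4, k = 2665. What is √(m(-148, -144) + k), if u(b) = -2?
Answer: √2663 ≈ 51.604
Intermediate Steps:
m(I, s) = -2 (m(I, s) = -4 - 1*(-2) = -4 + 2 = -2)
√(m(-148, -144) + k) = √(-2 + 2665) = √2663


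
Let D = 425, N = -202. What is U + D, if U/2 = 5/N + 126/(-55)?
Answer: 2335148/5555 ≈ 420.37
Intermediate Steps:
U = -25727/5555 (U = 2*(5/(-202) + 126/(-55)) = 2*(5*(-1/202) + 126*(-1/55)) = 2*(-5/202 - 126/55) = 2*(-25727/11110) = -25727/5555 ≈ -4.6313)
U + D = -25727/5555 + 425 = 2335148/5555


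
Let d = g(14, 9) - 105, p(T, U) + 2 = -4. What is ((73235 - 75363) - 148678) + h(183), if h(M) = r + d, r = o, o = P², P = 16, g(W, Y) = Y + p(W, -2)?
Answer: -150652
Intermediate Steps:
p(T, U) = -6 (p(T, U) = -2 - 4 = -6)
g(W, Y) = -6 + Y (g(W, Y) = Y - 6 = -6 + Y)
d = -102 (d = (-6 + 9) - 105 = 3 - 105 = -102)
o = 256 (o = 16² = 256)
r = 256
h(M) = 154 (h(M) = 256 - 102 = 154)
((73235 - 75363) - 148678) + h(183) = ((73235 - 75363) - 148678) + 154 = (-2128 - 148678) + 154 = -150806 + 154 = -150652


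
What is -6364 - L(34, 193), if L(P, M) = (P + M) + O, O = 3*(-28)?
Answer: -6507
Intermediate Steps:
O = -84
L(P, M) = -84 + M + P (L(P, M) = (P + M) - 84 = (M + P) - 84 = -84 + M + P)
-6364 - L(34, 193) = -6364 - (-84 + 193 + 34) = -6364 - 1*143 = -6364 - 143 = -6507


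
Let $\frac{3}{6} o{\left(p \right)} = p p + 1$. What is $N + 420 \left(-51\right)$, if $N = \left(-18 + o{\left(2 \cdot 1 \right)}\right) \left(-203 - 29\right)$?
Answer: $-19564$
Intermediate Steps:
$o{\left(p \right)} = 2 + 2 p^{2}$ ($o{\left(p \right)} = 2 \left(p p + 1\right) = 2 \left(p^{2} + 1\right) = 2 \left(1 + p^{2}\right) = 2 + 2 p^{2}$)
$N = 1856$ ($N = \left(-18 + \left(2 + 2 \left(2 \cdot 1\right)^{2}\right)\right) \left(-203 - 29\right) = \left(-18 + \left(2 + 2 \cdot 2^{2}\right)\right) \left(-232\right) = \left(-18 + \left(2 + 2 \cdot 4\right)\right) \left(-232\right) = \left(-18 + \left(2 + 8\right)\right) \left(-232\right) = \left(-18 + 10\right) \left(-232\right) = \left(-8\right) \left(-232\right) = 1856$)
$N + 420 \left(-51\right) = 1856 + 420 \left(-51\right) = 1856 - 21420 = -19564$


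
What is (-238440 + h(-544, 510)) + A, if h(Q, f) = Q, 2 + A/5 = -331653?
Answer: -1897259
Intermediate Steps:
A = -1658275 (A = -10 + 5*(-331653) = -10 - 1658265 = -1658275)
(-238440 + h(-544, 510)) + A = (-238440 - 544) - 1658275 = -238984 - 1658275 = -1897259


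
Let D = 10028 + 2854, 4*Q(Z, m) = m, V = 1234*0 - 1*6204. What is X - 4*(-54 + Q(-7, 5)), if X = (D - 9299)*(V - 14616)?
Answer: -74597849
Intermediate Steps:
V = -6204 (V = 0 - 6204 = -6204)
Q(Z, m) = m/4
D = 12882
X = -74598060 (X = (12882 - 9299)*(-6204 - 14616) = 3583*(-20820) = -74598060)
X - 4*(-54 + Q(-7, 5)) = -74598060 - 4*(-54 + (¼)*5) = -74598060 - 4*(-54 + 5/4) = -74598060 - 4*(-211)/4 = -74598060 - 1*(-211) = -74598060 + 211 = -74597849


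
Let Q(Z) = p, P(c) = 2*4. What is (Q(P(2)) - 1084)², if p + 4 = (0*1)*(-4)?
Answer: 1183744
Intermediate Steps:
P(c) = 8
p = -4 (p = -4 + (0*1)*(-4) = -4 + 0*(-4) = -4 + 0 = -4)
Q(Z) = -4
(Q(P(2)) - 1084)² = (-4 - 1084)² = (-1088)² = 1183744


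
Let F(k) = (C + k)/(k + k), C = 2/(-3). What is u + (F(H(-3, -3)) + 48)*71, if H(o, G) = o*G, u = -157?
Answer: 177329/54 ≈ 3283.9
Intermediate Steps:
H(o, G) = G*o
C = -⅔ (C = 2*(-⅓) = -⅔ ≈ -0.66667)
F(k) = (-⅔ + k)/(2*k) (F(k) = (-⅔ + k)/(k + k) = (-⅔ + k)/((2*k)) = (-⅔ + k)*(1/(2*k)) = (-⅔ + k)/(2*k))
u + (F(H(-3, -3)) + 48)*71 = -157 + ((-2 + 3*(-3*(-3)))/(6*((-3*(-3)))) + 48)*71 = -157 + ((⅙)*(-2 + 3*9)/9 + 48)*71 = -157 + ((⅙)*(⅑)*(-2 + 27) + 48)*71 = -157 + ((⅙)*(⅑)*25 + 48)*71 = -157 + (25/54 + 48)*71 = -157 + (2617/54)*71 = -157 + 185807/54 = 177329/54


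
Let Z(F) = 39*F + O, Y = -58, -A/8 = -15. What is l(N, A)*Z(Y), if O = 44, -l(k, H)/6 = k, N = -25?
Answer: -332700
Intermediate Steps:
A = 120 (A = -8*(-15) = 120)
l(k, H) = -6*k
Z(F) = 44 + 39*F (Z(F) = 39*F + 44 = 44 + 39*F)
l(N, A)*Z(Y) = (-6*(-25))*(44 + 39*(-58)) = 150*(44 - 2262) = 150*(-2218) = -332700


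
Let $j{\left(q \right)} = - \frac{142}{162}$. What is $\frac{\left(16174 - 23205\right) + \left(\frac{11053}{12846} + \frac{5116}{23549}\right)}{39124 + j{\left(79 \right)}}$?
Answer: $- \frac{57418874860707}{319549153647914} \approx -0.17969$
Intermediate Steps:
$j{\left(q \right)} = - \frac{71}{81}$ ($j{\left(q \right)} = \left(-142\right) \frac{1}{162} = - \frac{71}{81}$)
$\frac{\left(16174 - 23205\right) + \left(\frac{11053}{12846} + \frac{5116}{23549}\right)}{39124 + j{\left(79 \right)}} = \frac{\left(16174 - 23205\right) + \left(\frac{11053}{12846} + \frac{5116}{23549}\right)}{39124 - \frac{71}{81}} = \frac{-7031 + \left(11053 \cdot \frac{1}{12846} + 5116 \cdot \frac{1}{23549}\right)}{\frac{3168973}{81}} = \left(-7031 + \left(\frac{11053}{12846} + \frac{5116}{23549}\right)\right) \frac{81}{3168973} = \left(-7031 + \frac{326007233}{302510454}\right) \frac{81}{3168973} = \left(- \frac{2126624994841}{302510454}\right) \frac{81}{3168973} = - \frac{57418874860707}{319549153647914}$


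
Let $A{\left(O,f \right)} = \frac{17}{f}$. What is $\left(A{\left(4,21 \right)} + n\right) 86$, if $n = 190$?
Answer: $\frac{344602}{21} \approx 16410.0$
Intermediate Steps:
$\left(A{\left(4,21 \right)} + n\right) 86 = \left(\frac{17}{21} + 190\right) 86 = \frac{4007}{21} \cdot 86 = \frac{344602}{21}$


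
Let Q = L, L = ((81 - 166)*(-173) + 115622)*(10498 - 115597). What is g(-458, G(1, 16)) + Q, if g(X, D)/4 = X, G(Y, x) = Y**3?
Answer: -13697239205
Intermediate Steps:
g(X, D) = 4*X
L = -13697237373 (L = (-85*(-173) + 115622)*(-105099) = (14705 + 115622)*(-105099) = 130327*(-105099) = -13697237373)
Q = -13697237373
g(-458, G(1, 16)) + Q = 4*(-458) - 13697237373 = -1832 - 13697237373 = -13697239205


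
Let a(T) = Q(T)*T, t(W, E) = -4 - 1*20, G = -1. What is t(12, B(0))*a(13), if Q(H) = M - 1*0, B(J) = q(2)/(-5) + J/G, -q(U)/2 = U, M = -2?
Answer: 624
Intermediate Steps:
q(U) = -2*U
B(J) = ⅘ - J (B(J) = -2*2/(-5) + J/(-1) = -4*(-⅕) + J*(-1) = ⅘ - J)
t(W, E) = -24 (t(W, E) = -4 - 20 = -24)
Q(H) = -2 (Q(H) = -2 - 1*0 = -2 + 0 = -2)
a(T) = -2*T
t(12, B(0))*a(13) = -(-48)*13 = -24*(-26) = 624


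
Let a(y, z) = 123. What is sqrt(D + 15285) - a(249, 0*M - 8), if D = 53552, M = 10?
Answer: -123 + sqrt(68837) ≈ 139.37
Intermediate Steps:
sqrt(D + 15285) - a(249, 0*M - 8) = sqrt(53552 + 15285) - 1*123 = sqrt(68837) - 123 = -123 + sqrt(68837)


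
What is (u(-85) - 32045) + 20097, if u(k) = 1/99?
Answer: -1182851/99 ≈ -11948.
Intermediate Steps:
u(k) = 1/99
(u(-85) - 32045) + 20097 = (1/99 - 32045) + 20097 = -3172454/99 + 20097 = -1182851/99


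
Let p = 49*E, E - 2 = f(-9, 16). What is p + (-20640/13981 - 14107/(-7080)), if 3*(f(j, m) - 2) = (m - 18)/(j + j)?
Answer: 176687038463/890869320 ≈ 198.33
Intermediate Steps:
f(j, m) = 2 + (-18 + m)/(6*j) (f(j, m) = 2 + ((m - 18)/(j + j))/3 = 2 + ((-18 + m)/((2*j)))/3 = 2 + ((-18 + m)*(1/(2*j)))/3 = 2 + ((-18 + m)/(2*j))/3 = 2 + (-18 + m)/(6*j))
E = 109/27 (E = 2 + (1/6)*(-18 + 16 + 12*(-9))/(-9) = 2 + (1/6)*(-1/9)*(-18 + 16 - 108) = 2 + (1/6)*(-1/9)*(-110) = 2 + 55/27 = 109/27 ≈ 4.0370)
p = 5341/27 (p = 49*(109/27) = 5341/27 ≈ 197.81)
p + (-20640/13981 - 14107/(-7080)) = 5341/27 + (-20640/13981 - 14107/(-7080)) = 5341/27 + (-20640*1/13981 - 14107*(-1/7080)) = 5341/27 + (-20640/13981 + 14107/7080) = 5341/27 + 51098767/98985480 = 176687038463/890869320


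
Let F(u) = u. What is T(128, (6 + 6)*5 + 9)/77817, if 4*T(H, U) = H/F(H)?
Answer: 1/311268 ≈ 3.2127e-6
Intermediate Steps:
T(H, U) = ¼ (T(H, U) = (H/H)/4 = (¼)*1 = ¼)
T(128, (6 + 6)*5 + 9)/77817 = (¼)/77817 = (¼)*(1/77817) = 1/311268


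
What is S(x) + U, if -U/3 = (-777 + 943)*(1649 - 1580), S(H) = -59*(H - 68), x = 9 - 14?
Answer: -30055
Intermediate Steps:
x = -5
S(H) = 4012 - 59*H (S(H) = -59*(-68 + H) = 4012 - 59*H)
U = -34362 (U = -3*(-777 + 943)*(1649 - 1580) = -498*69 = -3*11454 = -34362)
S(x) + U = (4012 - 59*(-5)) - 34362 = (4012 + 295) - 34362 = 4307 - 34362 = -30055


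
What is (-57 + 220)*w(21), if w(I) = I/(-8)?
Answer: -3423/8 ≈ -427.88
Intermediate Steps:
w(I) = -I/8 (w(I) = I*(-⅛) = -I/8)
(-57 + 220)*w(21) = (-57 + 220)*(-⅛*21) = 163*(-21/8) = -3423/8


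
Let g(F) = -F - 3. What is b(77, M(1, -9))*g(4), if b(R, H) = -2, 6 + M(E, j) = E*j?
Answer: 14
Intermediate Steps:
M(E, j) = -6 + E*j
g(F) = -3 - F
b(77, M(1, -9))*g(4) = -2*(-3 - 1*4) = -2*(-3 - 4) = -2*(-7) = 14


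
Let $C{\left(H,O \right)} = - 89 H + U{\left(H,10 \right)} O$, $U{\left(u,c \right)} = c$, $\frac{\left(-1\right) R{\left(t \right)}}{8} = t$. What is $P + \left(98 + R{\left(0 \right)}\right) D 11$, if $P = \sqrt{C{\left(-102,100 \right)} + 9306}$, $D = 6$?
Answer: $6468 + 2 \sqrt{4846} \approx 6607.2$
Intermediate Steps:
$R{\left(t \right)} = - 8 t$
$C{\left(H,O \right)} = - 89 H + 10 O$
$P = 2 \sqrt{4846}$ ($P = \sqrt{\left(\left(-89\right) \left(-102\right) + 10 \cdot 100\right) + 9306} = \sqrt{\left(9078 + 1000\right) + 9306} = \sqrt{10078 + 9306} = \sqrt{19384} = 2 \sqrt{4846} \approx 139.23$)
$P + \left(98 + R{\left(0 \right)}\right) D 11 = 2 \sqrt{4846} + \left(98 - 0\right) 6 \cdot 11 = 2 \sqrt{4846} + \left(98 + 0\right) 66 = 2 \sqrt{4846} + 98 \cdot 66 = 2 \sqrt{4846} + 6468 = 6468 + 2 \sqrt{4846}$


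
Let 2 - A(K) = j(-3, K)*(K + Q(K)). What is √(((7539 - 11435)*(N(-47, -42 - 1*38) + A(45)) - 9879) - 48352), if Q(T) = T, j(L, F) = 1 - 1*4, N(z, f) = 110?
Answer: I*√1546503 ≈ 1243.6*I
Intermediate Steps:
j(L, F) = -3 (j(L, F) = 1 - 4 = -3)
A(K) = 2 + 6*K (A(K) = 2 - (-3)*(K + K) = 2 - (-3)*2*K = 2 - (-6)*K = 2 + 6*K)
√(((7539 - 11435)*(N(-47, -42 - 1*38) + A(45)) - 9879) - 48352) = √(((7539 - 11435)*(110 + (2 + 6*45)) - 9879) - 48352) = √((-3896*(110 + (2 + 270)) - 9879) - 48352) = √((-3896*(110 + 272) - 9879) - 48352) = √((-3896*382 - 9879) - 48352) = √((-1488272 - 9879) - 48352) = √(-1498151 - 48352) = √(-1546503) = I*√1546503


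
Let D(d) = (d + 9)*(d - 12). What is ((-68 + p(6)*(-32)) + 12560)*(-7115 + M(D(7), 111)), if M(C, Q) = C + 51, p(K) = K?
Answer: -87871200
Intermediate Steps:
D(d) = (-12 + d)*(9 + d) (D(d) = (9 + d)*(-12 + d) = (-12 + d)*(9 + d))
M(C, Q) = 51 + C
((-68 + p(6)*(-32)) + 12560)*(-7115 + M(D(7), 111)) = ((-68 + 6*(-32)) + 12560)*(-7115 + (51 + (-108 + 7² - 3*7))) = ((-68 - 192) + 12560)*(-7115 + (51 + (-108 + 49 - 21))) = (-260 + 12560)*(-7115 + (51 - 80)) = 12300*(-7115 - 29) = 12300*(-7144) = -87871200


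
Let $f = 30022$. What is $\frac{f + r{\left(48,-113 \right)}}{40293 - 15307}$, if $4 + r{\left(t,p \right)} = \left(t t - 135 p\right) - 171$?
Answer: $\frac{23703}{12493} \approx 1.8973$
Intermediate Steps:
$r{\left(t,p \right)} = -175 + t^{2} - 135 p$ ($r{\left(t,p \right)} = -4 - \left(171 + 135 p - t t\right) = -4 - \left(171 - t^{2} + 135 p\right) = -175 + t^{2} - 135 p$)
$\frac{f + r{\left(48,-113 \right)}}{40293 - 15307} = \frac{30022 - \left(-15080 - 2304\right)}{40293 - 15307} = \frac{30022 + \left(-175 + 2304 + 15255\right)}{24986} = \left(30022 + 17384\right) \frac{1}{24986} = 47406 \cdot \frac{1}{24986} = \frac{23703}{12493}$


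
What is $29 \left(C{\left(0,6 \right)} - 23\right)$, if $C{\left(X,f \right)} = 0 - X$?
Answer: $-667$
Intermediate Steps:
$C{\left(X,f \right)} = - X$
$29 \left(C{\left(0,6 \right)} - 23\right) = 29 \left(\left(-1\right) 0 - 23\right) = 29 \left(0 - 23\right) = 29 \left(-23\right) = -667$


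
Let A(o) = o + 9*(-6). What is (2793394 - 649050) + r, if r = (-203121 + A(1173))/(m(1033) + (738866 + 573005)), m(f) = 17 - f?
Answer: 2810923852118/1310855 ≈ 2.1443e+6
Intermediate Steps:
A(o) = -54 + o (A(o) = o - 54 = -54 + o)
r = -202002/1310855 (r = (-203121 + (-54 + 1173))/((17 - 1*1033) + (738866 + 573005)) = (-203121 + 1119)/((17 - 1033) + 1311871) = -202002/(-1016 + 1311871) = -202002/1310855 ≈ -0.15410)
(2793394 - 649050) + r = (2793394 - 649050) - 202002/1310855 = 2144344 - 202002/1310855 = 2810923852118/1310855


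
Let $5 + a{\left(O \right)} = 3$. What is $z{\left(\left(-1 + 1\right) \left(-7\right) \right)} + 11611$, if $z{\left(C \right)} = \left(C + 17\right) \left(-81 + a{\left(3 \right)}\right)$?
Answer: $10200$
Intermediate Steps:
$a{\left(O \right)} = -2$ ($a{\left(O \right)} = -5 + 3 = -2$)
$z{\left(C \right)} = -1411 - 83 C$ ($z{\left(C \right)} = \left(C + 17\right) \left(-81 - 2\right) = \left(17 + C\right) \left(-83\right) = -1411 - 83 C$)
$z{\left(\left(-1 + 1\right) \left(-7\right) \right)} + 11611 = \left(-1411 - 83 \left(-1 + 1\right) \left(-7\right)\right) + 11611 = \left(-1411 - 83 \cdot 0 \left(-7\right)\right) + 11611 = \left(-1411 - 0\right) + 11611 = \left(-1411 + 0\right) + 11611 = -1411 + 11611 = 10200$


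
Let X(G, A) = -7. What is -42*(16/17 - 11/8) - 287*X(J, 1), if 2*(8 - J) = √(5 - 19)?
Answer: 137851/68 ≈ 2027.2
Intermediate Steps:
J = 8 - I*√14/2 (J = 8 - √(5 - 19)/2 = 8 - I*√14/2 ≈ 8.0 - 1.8708*I)
-42*(16/17 - 11/8) - 287*X(J, 1) = -42*(16/17 - 11/8) - 287*(-7) = -42*(16*(1/17) - 11*⅛) + 2009 = -42*(16/17 - 11/8) + 2009 = -42*(-59/136) + 2009 = 1239/68 + 2009 = 137851/68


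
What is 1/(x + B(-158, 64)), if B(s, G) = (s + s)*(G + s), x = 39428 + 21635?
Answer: 1/90767 ≈ 1.1017e-5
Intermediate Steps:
x = 61063
B(s, G) = 2*s*(G + s) (B(s, G) = (2*s)*(G + s) = 2*s*(G + s))
1/(x + B(-158, 64)) = 1/(61063 + 2*(-158)*(64 - 158)) = 1/(61063 + 2*(-158)*(-94)) = 1/(61063 + 29704) = 1/90767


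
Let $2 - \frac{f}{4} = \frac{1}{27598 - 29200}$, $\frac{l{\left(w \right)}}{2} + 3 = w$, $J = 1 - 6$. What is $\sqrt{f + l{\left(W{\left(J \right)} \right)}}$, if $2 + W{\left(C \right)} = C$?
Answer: $\frac{31 i \sqrt{890}}{267} \approx 3.4637 i$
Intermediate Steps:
$J = -5$ ($J = 1 - 6 = -5$)
$W{\left(C \right)} = -2 + C$
$l{\left(w \right)} = -6 + 2 w$
$f = \frac{6410}{801}$ ($f = 8 - \frac{4}{27598 - 29200} = 8 - \frac{4}{-1602} = 8 - - \frac{2}{801} = 8 + \frac{2}{801} = \frac{6410}{801} \approx 8.0025$)
$\sqrt{f + l{\left(W{\left(J \right)} \right)}} = \sqrt{\frac{6410}{801} + \left(-6 + 2 \left(-2 - 5\right)\right)} = \sqrt{\frac{6410}{801} + \left(-6 + 2 \left(-7\right)\right)} = \sqrt{\frac{6410}{801} - 20} = \sqrt{- \frac{9610}{801}} = \frac{31 i \sqrt{890}}{267}$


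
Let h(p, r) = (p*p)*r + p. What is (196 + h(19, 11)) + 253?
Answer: 4439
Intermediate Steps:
h(p, r) = p + r*p² (h(p, r) = p²*r + p = r*p² + p = p + r*p²)
(196 + h(19, 11)) + 253 = (196 + 19*(1 + 19*11)) + 253 = (196 + 19*(1 + 209)) + 253 = (196 + 19*210) + 253 = (196 + 3990) + 253 = 4186 + 253 = 4439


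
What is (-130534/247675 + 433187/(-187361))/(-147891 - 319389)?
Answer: 131746570999/21683958158214000 ≈ 6.0758e-6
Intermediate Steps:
(-130534/247675 + 433187/(-187361))/(-147891 - 319389) = (-130534*1/247675 + 433187*(-1/187361))/(-467280) = (-130534/247675 - 433187/187361)*(-1/467280) = -131746570999/46404635675*(-1/467280) = 131746570999/21683958158214000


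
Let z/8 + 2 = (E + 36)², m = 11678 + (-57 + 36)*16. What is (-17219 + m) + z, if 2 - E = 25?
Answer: -4541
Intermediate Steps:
E = -23 (E = 2 - 1*25 = 2 - 25 = -23)
m = 11342 (m = 11678 - 21*16 = 11678 - 336 = 11342)
z = 1336 (z = -16 + 8*(-23 + 36)² = -16 + 8*13² = -16 + 8*169 = -16 + 1352 = 1336)
(-17219 + m) + z = (-17219 + 11342) + 1336 = -5877 + 1336 = -4541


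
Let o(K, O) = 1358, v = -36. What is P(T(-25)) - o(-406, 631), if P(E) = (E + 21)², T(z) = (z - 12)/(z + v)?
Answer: -3315994/3721 ≈ -891.16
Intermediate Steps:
T(z) = (-12 + z)/(-36 + z) (T(z) = (z - 12)/(z - 36) = (-12 + z)/(-36 + z))
P(E) = (21 + E)²
P(T(-25)) - o(-406, 631) = (21 + (-12 - 25)/(-36 - 25))² - 1*1358 = (21 - 37/(-61))² - 1358 = (21 - 1/61*(-37))² - 1358 = (21 + 37/61)² - 1358 = (1318/61)² - 1358 = 1737124/3721 - 1358 = -3315994/3721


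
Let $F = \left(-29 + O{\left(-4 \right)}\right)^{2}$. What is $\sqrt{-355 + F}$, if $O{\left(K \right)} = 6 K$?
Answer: $\sqrt{2454} \approx 49.538$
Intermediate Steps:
$F = 2809$ ($F = \left(-29 + 6 \left(-4\right)\right)^{2} = \left(-29 - 24\right)^{2} = \left(-53\right)^{2} = 2809$)
$\sqrt{-355 + F} = \sqrt{-355 + 2809} = \sqrt{2454}$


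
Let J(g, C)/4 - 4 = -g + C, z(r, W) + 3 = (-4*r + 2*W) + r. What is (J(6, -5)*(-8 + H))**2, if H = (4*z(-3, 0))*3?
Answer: 3211264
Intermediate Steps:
z(r, W) = -3 - 3*r + 2*W (z(r, W) = -3 + ((-4*r + 2*W) + r) = -3 + (-3*r + 2*W) = -3 - 3*r + 2*W)
J(g, C) = 16 - 4*g + 4*C (J(g, C) = 16 + 4*(-g + C) = 16 + 4*(C - g) = 16 + (-4*g + 4*C) = 16 - 4*g + 4*C)
H = 72 (H = (4*(-3 - 3*(-3) + 2*0))*3 = (4*(-3 + 9 + 0))*3 = (4*6)*3 = 24*3 = 72)
(J(6, -5)*(-8 + H))**2 = ((16 - 4*6 + 4*(-5))*(-8 + 72))**2 = ((16 - 24 - 20)*64)**2 = (-28*64)**2 = (-1792)**2 = 3211264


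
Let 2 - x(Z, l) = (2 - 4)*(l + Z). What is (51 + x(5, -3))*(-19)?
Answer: -1083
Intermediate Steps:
x(Z, l) = 2 + 2*Z + 2*l (x(Z, l) = 2 - (2 - 4)*(l + Z) = 2 - (-2)*(Z + l) = 2 - (-2*Z - 2*l) = 2 + (2*Z + 2*l) = 2 + 2*Z + 2*l)
(51 + x(5, -3))*(-19) = (51 + (2 + 2*5 + 2*(-3)))*(-19) = (51 + (2 + 10 - 6))*(-19) = (51 + 6)*(-19) = 57*(-19) = -1083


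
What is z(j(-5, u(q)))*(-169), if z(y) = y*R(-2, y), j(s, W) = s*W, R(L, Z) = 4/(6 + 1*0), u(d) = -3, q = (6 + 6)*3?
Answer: -1690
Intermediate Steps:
q = 36 (q = 12*3 = 36)
R(L, Z) = ⅔ (R(L, Z) = 4/(6 + 0) = 4/6 = 4*(⅙) = ⅔)
j(s, W) = W*s
z(y) = 2*y/3 (z(y) = y*(⅔) = 2*y/3)
z(j(-5, u(q)))*(-169) = (2*(-3*(-5))/3)*(-169) = ((⅔)*15)*(-169) = 10*(-169) = -1690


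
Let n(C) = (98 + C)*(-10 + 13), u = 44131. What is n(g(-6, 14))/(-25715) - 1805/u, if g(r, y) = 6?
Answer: -60184447/1134828665 ≈ -0.053034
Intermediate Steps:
n(C) = 294 + 3*C (n(C) = (98 + C)*3 = 294 + 3*C)
n(g(-6, 14))/(-25715) - 1805/u = (294 + 3*6)/(-25715) - 1805/44131 = (294 + 18)*(-1/25715) - 1805*1/44131 = 312*(-1/25715) - 1805/44131 = -312/25715 - 1805/44131 = -60184447/1134828665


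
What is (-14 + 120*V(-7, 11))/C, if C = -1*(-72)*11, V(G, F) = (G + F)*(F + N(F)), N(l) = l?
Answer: 5273/396 ≈ 13.316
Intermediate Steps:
V(G, F) = 2*F*(F + G) (V(G, F) = (G + F)*(F + F) = (F + G)*(2*F) = 2*F*(F + G))
C = 792 (C = 72*11 = 792)
(-14 + 120*V(-7, 11))/C = (-14 + 120*(2*11*(11 - 7)))/792 = (-14 + 120*(2*11*4))*(1/792) = (-14 + 120*88)*(1/792) = (-14 + 10560)*(1/792) = 10546*(1/792) = 5273/396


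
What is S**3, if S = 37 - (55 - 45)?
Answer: 19683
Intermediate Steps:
S = 27 (S = 37 - 1*10 = 37 - 10 = 27)
S**3 = 27**3 = 19683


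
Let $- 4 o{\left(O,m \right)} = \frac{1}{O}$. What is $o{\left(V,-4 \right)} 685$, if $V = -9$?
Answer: $\frac{685}{36} \approx 19.028$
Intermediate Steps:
$o{\left(O,m \right)} = - \frac{1}{4 O}$
$o{\left(V,-4 \right)} 685 = - \frac{1}{4 \left(-9\right)} 685 = \left(- \frac{1}{4}\right) \left(- \frac{1}{9}\right) 685 = \frac{1}{36} \cdot 685 = \frac{685}{36}$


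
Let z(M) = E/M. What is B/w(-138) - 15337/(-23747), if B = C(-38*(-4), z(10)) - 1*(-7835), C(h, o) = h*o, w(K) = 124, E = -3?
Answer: 934383349/14723140 ≈ 63.464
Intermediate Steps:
z(M) = -3/M
B = 38947/5 (B = (-38*(-4))*(-3/10) - 1*(-7835) = 152*(-3*⅒) + 7835 = 152*(-3/10) + 7835 = -228/5 + 7835 = 38947/5 ≈ 7789.4)
B/w(-138) - 15337/(-23747) = (38947/5)/124 - 15337/(-23747) = (38947/5)*(1/124) - 15337*(-1/23747) = 38947/620 + 15337/23747 = 934383349/14723140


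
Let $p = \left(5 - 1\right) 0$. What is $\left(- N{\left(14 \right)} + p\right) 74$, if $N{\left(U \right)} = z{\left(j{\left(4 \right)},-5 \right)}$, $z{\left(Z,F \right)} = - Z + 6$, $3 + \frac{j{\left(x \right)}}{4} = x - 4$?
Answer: $-1332$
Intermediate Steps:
$j{\left(x \right)} = -28 + 4 x$ ($j{\left(x \right)} = -12 + 4 \left(x - 4\right) = -12 + 4 \left(-4 + x\right) = -12 + \left(-16 + 4 x\right) = -28 + 4 x$)
$z{\left(Z,F \right)} = 6 - Z$
$N{\left(U \right)} = 18$ ($N{\left(U \right)} = 6 - \left(-28 + 4 \cdot 4\right) = 6 - \left(-28 + 16\right) = 6 - -12 = 6 + 12 = 18$)
$p = 0$ ($p = 4 \cdot 0 = 0$)
$\left(- N{\left(14 \right)} + p\right) 74 = \left(\left(-1\right) 18 + 0\right) 74 = \left(-18 + 0\right) 74 = \left(-18\right) 74 = -1332$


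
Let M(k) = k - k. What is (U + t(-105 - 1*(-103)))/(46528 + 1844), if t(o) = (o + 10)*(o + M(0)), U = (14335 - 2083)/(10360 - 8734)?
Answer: -1147/6554406 ≈ -0.00017500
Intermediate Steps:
U = 2042/271 (U = 12252/1626 = 12252*(1/1626) = 2042/271 ≈ 7.5351)
M(k) = 0
t(o) = o*(10 + o) (t(o) = (o + 10)*(o + 0) = (10 + o)*o = o*(10 + o))
(U + t(-105 - 1*(-103)))/(46528 + 1844) = (2042/271 + (-105 - 1*(-103))*(10 + (-105 - 1*(-103))))/(46528 + 1844) = (2042/271 + (-105 + 103)*(10 + (-105 + 103)))/48372 = (2042/271 - 2*(10 - 2))*(1/48372) = (2042/271 - 2*8)*(1/48372) = (2042/271 - 16)*(1/48372) = -2294/271*1/48372 = -1147/6554406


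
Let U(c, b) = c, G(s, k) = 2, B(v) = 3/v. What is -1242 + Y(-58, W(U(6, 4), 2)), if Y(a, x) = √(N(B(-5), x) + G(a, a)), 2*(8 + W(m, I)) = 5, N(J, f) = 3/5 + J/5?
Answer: -1242 + √62/5 ≈ -1240.4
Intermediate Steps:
N(J, f) = ⅗ + J/5 (N(J, f) = 3*(⅕) + J*(⅕) = ⅗ + J/5)
W(m, I) = -11/2 (W(m, I) = -8 + (½)*5 = -8 + 5/2 = -11/2)
Y(a, x) = √62/5 (Y(a, x) = √((⅗ + (3/(-5))/5) + 2) = √((⅗ + (3*(-⅕))/5) + 2) = √((⅗ + (⅕)*(-⅗)) + 2) = √((⅗ - 3/25) + 2) = √(12/25 + 2) = √(62/25) = √62/5)
-1242 + Y(-58, W(U(6, 4), 2)) = -1242 + √62/5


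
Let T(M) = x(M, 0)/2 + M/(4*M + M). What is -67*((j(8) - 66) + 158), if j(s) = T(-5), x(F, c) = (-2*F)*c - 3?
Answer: -60769/10 ≈ -6076.9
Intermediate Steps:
x(F, c) = -3 - 2*F*c (x(F, c) = -2*F*c - 3 = -3 - 2*F*c)
T(M) = -13/10 (T(M) = (-3 - 2*M*0)/2 + M/(4*M + M) = (-3 + 0)*(½) + M/((5*M)) = -3*½ + M*(1/(5*M)) = -3/2 + ⅕ = -13/10)
j(s) = -13/10
-67*((j(8) - 66) + 158) = -67*((-13/10 - 66) + 158) = -67*(-673/10 + 158) = -67*907/10 = -60769/10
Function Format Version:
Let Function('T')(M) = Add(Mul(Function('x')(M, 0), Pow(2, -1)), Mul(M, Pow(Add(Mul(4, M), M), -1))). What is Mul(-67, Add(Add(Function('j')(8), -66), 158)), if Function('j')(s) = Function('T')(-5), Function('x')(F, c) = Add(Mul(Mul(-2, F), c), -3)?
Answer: Rational(-60769, 10) ≈ -6076.9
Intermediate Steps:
Function('x')(F, c) = Add(-3, Mul(-2, F, c)) (Function('x')(F, c) = Add(Mul(-2, F, c), -3) = Add(-3, Mul(-2, F, c)))
Function('T')(M) = Rational(-13, 10) (Function('T')(M) = Add(Mul(Add(-3, Mul(-2, M, 0)), Pow(2, -1)), Mul(M, Pow(Add(Mul(4, M), M), -1))) = Add(Mul(Add(-3, 0), Rational(1, 2)), Mul(M, Pow(Mul(5, M), -1))) = Add(Mul(-3, Rational(1, 2)), Mul(M, Mul(Rational(1, 5), Pow(M, -1)))) = Add(Rational(-3, 2), Rational(1, 5)) = Rational(-13, 10))
Function('j')(s) = Rational(-13, 10)
Mul(-67, Add(Add(Function('j')(8), -66), 158)) = Mul(-67, Add(Add(Rational(-13, 10), -66), 158)) = Mul(-67, Add(Rational(-673, 10), 158)) = Mul(-67, Rational(907, 10)) = Rational(-60769, 10)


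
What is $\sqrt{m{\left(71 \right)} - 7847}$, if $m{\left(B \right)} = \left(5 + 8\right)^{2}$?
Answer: $i \sqrt{7678} \approx 87.624 i$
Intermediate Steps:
$m{\left(B \right)} = 169$ ($m{\left(B \right)} = 13^{2} = 169$)
$\sqrt{m{\left(71 \right)} - 7847} = \sqrt{169 - 7847} = \sqrt{-7678} = i \sqrt{7678}$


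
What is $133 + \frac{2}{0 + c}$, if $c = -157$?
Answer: $\frac{20879}{157} \approx 132.99$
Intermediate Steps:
$133 + \frac{2}{0 + c} = 133 + \frac{2}{0 - 157} = 133 + \frac{2}{-157} = 133 + 2 \left(- \frac{1}{157}\right) = 133 - \frac{2}{157} = \frac{20879}{157}$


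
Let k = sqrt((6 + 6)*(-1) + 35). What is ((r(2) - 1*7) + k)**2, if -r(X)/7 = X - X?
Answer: (7 - sqrt(23))**2 ≈ 4.8584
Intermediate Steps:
r(X) = 0 (r(X) = -7*(X - X) = -7*0 = 0)
k = sqrt(23) (k = sqrt(12*(-1) + 35) = sqrt(-12 + 35) = sqrt(23) ≈ 4.7958)
((r(2) - 1*7) + k)**2 = ((0 - 1*7) + sqrt(23))**2 = ((0 - 7) + sqrt(23))**2 = (-7 + sqrt(23))**2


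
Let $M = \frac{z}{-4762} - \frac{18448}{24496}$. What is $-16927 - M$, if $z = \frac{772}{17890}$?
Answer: $- \frac{551919326870297}{32607306895} \approx -16926.0$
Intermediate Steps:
$z = \frac{386}{8945}$ ($z = 772 \cdot \frac{1}{17890} = \frac{386}{8945} \approx 0.043153$)
$M = - \frac{24556941368}{32607306895}$ ($M = \frac{386}{8945 \left(-4762\right)} - \frac{18448}{24496} = \frac{386}{8945} \left(- \frac{1}{4762}\right) - \frac{1153}{1531} = - \frac{193}{21298045} - \frac{1153}{1531} = - \frac{24556941368}{32607306895} \approx -0.75311$)
$-16927 - M = -16927 - - \frac{24556941368}{32607306895} = -16927 + \frac{24556941368}{32607306895} = - \frac{551919326870297}{32607306895}$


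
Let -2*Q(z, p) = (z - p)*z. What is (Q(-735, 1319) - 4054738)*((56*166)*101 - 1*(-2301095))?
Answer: -15583005633753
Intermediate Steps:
Q(z, p) = -z*(z - p)/2 (Q(z, p) = -(z - p)*z/2 = -z*(z - p)/2)
(Q(-735, 1319) - 4054738)*((56*166)*101 - 1*(-2301095)) = ((1/2)*(-735)*(1319 - 1*(-735)) - 4054738)*((56*166)*101 - 1*(-2301095)) = ((1/2)*(-735)*(1319 + 735) - 4054738)*(9296*101 + 2301095) = ((1/2)*(-735)*2054 - 4054738)*(938896 + 2301095) = (-754845 - 4054738)*3239991 = -4809583*3239991 = -15583005633753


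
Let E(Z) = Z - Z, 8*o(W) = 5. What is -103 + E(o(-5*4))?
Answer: -103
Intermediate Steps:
o(W) = 5/8 (o(W) = (1/8)*5 = 5/8)
E(Z) = 0
-103 + E(o(-5*4)) = -103 + 0 = -103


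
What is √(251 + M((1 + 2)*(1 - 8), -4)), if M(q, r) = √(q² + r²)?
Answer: √(251 + √457) ≈ 16.504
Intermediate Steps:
√(251 + M((1 + 2)*(1 - 8), -4)) = √(251 + √(((1 + 2)*(1 - 8))² + (-4)²)) = √(251 + √((3*(-7))² + 16)) = √(251 + √((-21)² + 16)) = √(251 + √(441 + 16)) = √(251 + √457)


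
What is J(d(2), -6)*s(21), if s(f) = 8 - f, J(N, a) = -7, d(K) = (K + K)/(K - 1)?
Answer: 91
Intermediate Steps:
d(K) = 2*K/(-1 + K) (d(K) = (2*K)/(-1 + K) = 2*K/(-1 + K))
J(d(2), -6)*s(21) = -7*(8 - 1*21) = -7*(8 - 21) = -7*(-13) = 91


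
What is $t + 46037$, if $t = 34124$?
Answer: $80161$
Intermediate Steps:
$t + 46037 = 34124 + 46037 = 80161$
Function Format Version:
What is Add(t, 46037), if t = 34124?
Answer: 80161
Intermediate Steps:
Add(t, 46037) = Add(34124, 46037) = 80161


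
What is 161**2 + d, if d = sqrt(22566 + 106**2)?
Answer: 25921 + sqrt(33802) ≈ 26105.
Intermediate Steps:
d = sqrt(33802) (d = sqrt(22566 + 11236) = sqrt(33802) ≈ 183.85)
161**2 + d = 161**2 + sqrt(33802) = 25921 + sqrt(33802)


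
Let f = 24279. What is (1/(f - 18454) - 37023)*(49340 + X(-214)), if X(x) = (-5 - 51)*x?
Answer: -13225070921576/5825 ≈ -2.2704e+9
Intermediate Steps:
X(x) = -56*x
(1/(f - 18454) - 37023)*(49340 + X(-214)) = (1/(24279 - 18454) - 37023)*(49340 - 56*(-214)) = (1/5825 - 37023)*(49340 + 11984) = (1/5825 - 37023)*61324 = -215658974/5825*61324 = -13225070921576/5825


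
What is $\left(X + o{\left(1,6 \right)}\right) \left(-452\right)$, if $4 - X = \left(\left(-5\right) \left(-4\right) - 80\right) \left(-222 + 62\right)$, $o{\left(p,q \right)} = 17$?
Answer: $4329708$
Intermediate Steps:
$X = -9596$ ($X = 4 - \left(\left(-5\right) \left(-4\right) - 80\right) \left(-222 + 62\right) = 4 - \left(20 - 80\right) \left(-160\right) = 4 - \left(-60\right) \left(-160\right) = 4 - 9600 = -9596$)
$\left(X + o{\left(1,6 \right)}\right) \left(-452\right) = \left(-9596 + 17\right) \left(-452\right) = \left(-9579\right) \left(-452\right) = 4329708$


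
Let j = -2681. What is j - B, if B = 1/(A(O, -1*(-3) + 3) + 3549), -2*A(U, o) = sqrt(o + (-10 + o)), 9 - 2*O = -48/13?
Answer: -67536544579/25190801 - sqrt(2)/25190801 ≈ -2681.0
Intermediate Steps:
O = 165/26 (O = 9/2 - (-24)/13 = 9/2 - 1/2*(-48/13) = 9/2 + 24/13 = 165/26 ≈ 6.3462)
A(U, o) = -sqrt(-10 + 2*o)/2 (A(U, o) = -sqrt(o + (-10 + o))/2 = -sqrt(-10 + 2*o)/2)
B = 1/(3549 - sqrt(2)/2) (B = 1/(-sqrt(-10 + 2*(-1*(-3) + 3))/2 + 3549) = 1/(-sqrt(-10 + 2*(3 + 3))/2 + 3549) = 1/(-sqrt(-10 + 2*6)/2 + 3549) = 1/(-sqrt(-10 + 12)/2 + 3549) = 1/(-sqrt(2)/2 + 3549) = 1/(3549 - sqrt(2)/2) ≈ 0.00028183)
j - B = -2681 - (7098/25190801 + sqrt(2)/25190801) = -2681 + (-7098/25190801 - sqrt(2)/25190801) = -67536544579/25190801 - sqrt(2)/25190801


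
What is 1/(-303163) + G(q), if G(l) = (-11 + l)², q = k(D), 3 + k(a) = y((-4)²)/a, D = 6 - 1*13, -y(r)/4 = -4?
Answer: 80406251/303163 ≈ 265.22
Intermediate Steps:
y(r) = 16 (y(r) = -4*(-4) = 16)
D = -7 (D = 6 - 13 = -7)
k(a) = -3 + 16/a
q = -37/7 (q = -3 + 16/(-7) = -3 + 16*(-⅐) = -3 - 16/7 = -37/7 ≈ -5.2857)
1/(-303163) + G(q) = 1/(-303163) + (-11 - 37/7)² = -1/303163 + (-114/7)² = -1/303163 + 12996/49 = 80406251/303163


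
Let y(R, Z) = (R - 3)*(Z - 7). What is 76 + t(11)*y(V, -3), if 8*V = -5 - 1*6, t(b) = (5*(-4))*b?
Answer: -9549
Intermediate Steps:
t(b) = -20*b
V = -11/8 (V = (-5 - 1*6)/8 = (-5 - 6)/8 = (1/8)*(-11) = -11/8 ≈ -1.3750)
y(R, Z) = (-7 + Z)*(-3 + R) (y(R, Z) = (-3 + R)*(-7 + Z) = (-7 + Z)*(-3 + R))
76 + t(11)*y(V, -3) = 76 + (-20*11)*(21 - 7*(-11/8) - 3*(-3) - 11/8*(-3)) = 76 - 220*(21 + 77/8 + 9 + 33/8) = 76 - 220*175/4 = 76 - 9625 = -9549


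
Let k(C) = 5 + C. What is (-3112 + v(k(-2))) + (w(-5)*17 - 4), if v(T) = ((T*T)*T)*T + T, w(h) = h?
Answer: -3117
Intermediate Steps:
v(T) = T + T⁴ (v(T) = (T²*T)*T + T = T³*T + T = T⁴ + T = T + T⁴)
(-3112 + v(k(-2))) + (w(-5)*17 - 4) = (-3112 + ((5 - 2) + (5 - 2)⁴)) + (-5*17 - 4) = (-3112 + (3 + 3⁴)) + (-85 - 4) = (-3112 + (3 + 81)) - 89 = (-3112 + 84) - 89 = -3028 - 89 = -3117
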